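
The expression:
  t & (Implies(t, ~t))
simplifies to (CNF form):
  False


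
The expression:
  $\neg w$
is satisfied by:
  {w: False}


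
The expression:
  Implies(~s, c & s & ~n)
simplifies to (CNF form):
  s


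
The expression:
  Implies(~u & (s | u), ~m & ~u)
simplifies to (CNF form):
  u | ~m | ~s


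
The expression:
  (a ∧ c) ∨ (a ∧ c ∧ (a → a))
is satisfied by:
  {a: True, c: True}


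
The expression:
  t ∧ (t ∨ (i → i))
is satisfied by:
  {t: True}


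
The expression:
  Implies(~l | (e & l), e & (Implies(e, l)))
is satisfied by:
  {l: True}


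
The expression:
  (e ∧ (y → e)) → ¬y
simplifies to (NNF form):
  ¬e ∨ ¬y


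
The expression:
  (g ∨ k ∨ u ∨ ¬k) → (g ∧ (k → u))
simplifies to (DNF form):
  (g ∧ u) ∨ (g ∧ ¬k)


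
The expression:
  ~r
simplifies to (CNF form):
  ~r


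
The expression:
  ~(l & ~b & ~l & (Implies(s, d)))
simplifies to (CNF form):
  True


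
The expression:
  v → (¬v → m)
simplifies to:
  True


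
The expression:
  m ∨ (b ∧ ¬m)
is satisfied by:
  {b: True, m: True}
  {b: True, m: False}
  {m: True, b: False}


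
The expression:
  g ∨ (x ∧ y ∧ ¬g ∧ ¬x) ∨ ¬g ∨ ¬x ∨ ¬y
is always true.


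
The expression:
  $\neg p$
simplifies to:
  $\neg p$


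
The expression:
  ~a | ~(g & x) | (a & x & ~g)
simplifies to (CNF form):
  ~a | ~g | ~x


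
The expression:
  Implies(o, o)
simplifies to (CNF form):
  True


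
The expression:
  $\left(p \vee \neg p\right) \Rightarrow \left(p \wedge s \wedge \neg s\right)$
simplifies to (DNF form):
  $\text{False}$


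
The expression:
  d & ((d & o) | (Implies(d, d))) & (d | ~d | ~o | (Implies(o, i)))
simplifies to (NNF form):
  d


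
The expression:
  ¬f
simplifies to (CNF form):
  ¬f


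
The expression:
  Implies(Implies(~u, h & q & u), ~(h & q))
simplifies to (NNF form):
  ~h | ~q | ~u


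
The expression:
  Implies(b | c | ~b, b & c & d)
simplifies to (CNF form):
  b & c & d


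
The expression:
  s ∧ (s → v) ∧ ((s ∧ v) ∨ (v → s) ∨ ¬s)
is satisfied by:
  {s: True, v: True}


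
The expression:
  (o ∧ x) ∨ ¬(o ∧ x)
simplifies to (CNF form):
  True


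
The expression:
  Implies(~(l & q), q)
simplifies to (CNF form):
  q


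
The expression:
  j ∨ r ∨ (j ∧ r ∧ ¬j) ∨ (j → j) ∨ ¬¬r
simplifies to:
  True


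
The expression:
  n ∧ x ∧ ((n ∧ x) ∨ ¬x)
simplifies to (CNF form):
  n ∧ x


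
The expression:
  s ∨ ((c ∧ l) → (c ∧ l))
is always true.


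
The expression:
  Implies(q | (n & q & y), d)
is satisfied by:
  {d: True, q: False}
  {q: False, d: False}
  {q: True, d: True}


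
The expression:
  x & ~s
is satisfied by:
  {x: True, s: False}


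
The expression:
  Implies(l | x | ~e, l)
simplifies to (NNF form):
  l | (e & ~x)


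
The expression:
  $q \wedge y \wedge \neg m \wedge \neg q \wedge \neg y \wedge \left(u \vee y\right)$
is never true.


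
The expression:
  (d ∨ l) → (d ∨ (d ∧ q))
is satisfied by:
  {d: True, l: False}
  {l: False, d: False}
  {l: True, d: True}


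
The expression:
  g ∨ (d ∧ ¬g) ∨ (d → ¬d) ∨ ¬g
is always true.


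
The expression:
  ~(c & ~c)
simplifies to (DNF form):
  True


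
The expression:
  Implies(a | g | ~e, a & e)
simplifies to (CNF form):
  e & (a | ~g)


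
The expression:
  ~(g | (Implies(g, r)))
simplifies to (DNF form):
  False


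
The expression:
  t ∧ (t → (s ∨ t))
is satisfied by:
  {t: True}


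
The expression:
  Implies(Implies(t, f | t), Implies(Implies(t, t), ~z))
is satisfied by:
  {z: False}


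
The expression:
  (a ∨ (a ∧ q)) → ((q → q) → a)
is always true.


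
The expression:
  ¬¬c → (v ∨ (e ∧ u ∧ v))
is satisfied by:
  {v: True, c: False}
  {c: False, v: False}
  {c: True, v: True}


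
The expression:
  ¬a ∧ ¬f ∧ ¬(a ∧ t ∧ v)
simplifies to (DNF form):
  ¬a ∧ ¬f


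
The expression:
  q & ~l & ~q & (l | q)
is never true.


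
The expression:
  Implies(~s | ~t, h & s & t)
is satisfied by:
  {t: True, s: True}


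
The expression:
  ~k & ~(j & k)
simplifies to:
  ~k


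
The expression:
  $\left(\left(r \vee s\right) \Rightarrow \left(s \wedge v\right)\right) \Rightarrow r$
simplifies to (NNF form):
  $r \vee \left(s \wedge \neg v\right)$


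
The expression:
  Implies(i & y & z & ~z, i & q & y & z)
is always true.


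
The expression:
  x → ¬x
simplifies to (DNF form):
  ¬x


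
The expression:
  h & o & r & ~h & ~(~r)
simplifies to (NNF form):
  False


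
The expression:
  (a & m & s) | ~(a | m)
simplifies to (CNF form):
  (a | ~m) & (m | ~a) & (s | ~m)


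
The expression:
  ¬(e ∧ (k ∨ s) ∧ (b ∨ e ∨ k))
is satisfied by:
  {k: False, e: False, s: False}
  {s: True, k: False, e: False}
  {k: True, s: False, e: False}
  {s: True, k: True, e: False}
  {e: True, s: False, k: False}


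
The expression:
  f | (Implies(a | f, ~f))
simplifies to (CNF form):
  True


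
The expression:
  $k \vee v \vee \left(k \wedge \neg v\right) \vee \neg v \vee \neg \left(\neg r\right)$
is always true.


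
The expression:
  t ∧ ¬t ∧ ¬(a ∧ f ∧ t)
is never true.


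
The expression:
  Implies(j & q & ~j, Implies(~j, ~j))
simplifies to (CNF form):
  True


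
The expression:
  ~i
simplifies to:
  ~i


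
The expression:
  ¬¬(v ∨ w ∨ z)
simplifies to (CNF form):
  v ∨ w ∨ z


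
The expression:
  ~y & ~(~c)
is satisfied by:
  {c: True, y: False}


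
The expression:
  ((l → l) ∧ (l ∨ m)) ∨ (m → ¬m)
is always true.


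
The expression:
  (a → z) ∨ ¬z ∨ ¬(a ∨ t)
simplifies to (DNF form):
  True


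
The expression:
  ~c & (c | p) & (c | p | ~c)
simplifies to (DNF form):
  p & ~c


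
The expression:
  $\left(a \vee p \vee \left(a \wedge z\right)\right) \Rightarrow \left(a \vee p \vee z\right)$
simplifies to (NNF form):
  $\text{True}$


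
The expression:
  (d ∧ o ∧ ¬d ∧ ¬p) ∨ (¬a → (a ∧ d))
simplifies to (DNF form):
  a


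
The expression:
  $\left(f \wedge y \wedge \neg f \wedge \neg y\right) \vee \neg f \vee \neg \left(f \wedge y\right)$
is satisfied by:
  {y: False, f: False}
  {f: True, y: False}
  {y: True, f: False}


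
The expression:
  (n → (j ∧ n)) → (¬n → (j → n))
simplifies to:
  n ∨ ¬j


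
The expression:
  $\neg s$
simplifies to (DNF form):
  $\neg s$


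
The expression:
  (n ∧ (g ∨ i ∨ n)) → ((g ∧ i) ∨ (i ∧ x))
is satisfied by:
  {i: True, g: True, x: True, n: False}
  {i: True, g: True, x: False, n: False}
  {i: True, x: True, g: False, n: False}
  {i: True, x: False, g: False, n: False}
  {g: True, x: True, i: False, n: False}
  {g: True, i: False, x: False, n: False}
  {g: False, x: True, i: False, n: False}
  {g: False, i: False, x: False, n: False}
  {i: True, n: True, g: True, x: True}
  {i: True, n: True, g: True, x: False}
  {i: True, n: True, x: True, g: False}


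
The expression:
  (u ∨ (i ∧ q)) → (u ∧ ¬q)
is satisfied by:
  {i: False, q: False, u: False}
  {u: True, i: False, q: False}
  {i: True, u: False, q: False}
  {u: True, i: True, q: False}
  {q: True, u: False, i: False}


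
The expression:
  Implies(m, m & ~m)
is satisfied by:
  {m: False}


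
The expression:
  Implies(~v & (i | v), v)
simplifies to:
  v | ~i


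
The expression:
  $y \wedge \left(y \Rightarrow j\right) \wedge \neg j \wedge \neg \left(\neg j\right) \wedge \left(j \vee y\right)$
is never true.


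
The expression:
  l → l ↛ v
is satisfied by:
  {l: False, v: False}
  {v: True, l: False}
  {l: True, v: False}


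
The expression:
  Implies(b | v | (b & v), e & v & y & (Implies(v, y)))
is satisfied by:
  {y: True, e: True, b: False, v: False}
  {y: True, b: False, e: False, v: False}
  {e: True, y: False, b: False, v: False}
  {y: False, b: False, e: False, v: False}
  {y: True, v: True, e: True, b: False}
  {y: True, v: True, e: True, b: True}


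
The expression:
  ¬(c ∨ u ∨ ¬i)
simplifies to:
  i ∧ ¬c ∧ ¬u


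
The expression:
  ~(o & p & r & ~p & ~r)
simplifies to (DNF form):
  True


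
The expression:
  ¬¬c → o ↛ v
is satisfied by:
  {o: True, c: False, v: False}
  {o: False, c: False, v: False}
  {v: True, o: True, c: False}
  {v: True, o: False, c: False}
  {c: True, o: True, v: False}


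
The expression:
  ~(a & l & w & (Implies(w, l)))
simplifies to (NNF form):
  ~a | ~l | ~w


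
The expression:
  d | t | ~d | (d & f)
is always true.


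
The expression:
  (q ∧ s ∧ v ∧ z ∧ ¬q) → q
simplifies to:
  True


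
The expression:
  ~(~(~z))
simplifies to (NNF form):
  ~z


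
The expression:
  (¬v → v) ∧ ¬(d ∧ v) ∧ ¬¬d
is never true.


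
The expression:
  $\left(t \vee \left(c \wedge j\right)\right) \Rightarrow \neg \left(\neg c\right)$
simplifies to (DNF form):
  $c \vee \neg t$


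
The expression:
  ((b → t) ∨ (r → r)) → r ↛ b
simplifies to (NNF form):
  r ∧ ¬b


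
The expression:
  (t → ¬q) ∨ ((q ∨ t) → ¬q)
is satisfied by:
  {t: False, q: False}
  {q: True, t: False}
  {t: True, q: False}


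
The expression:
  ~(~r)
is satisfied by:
  {r: True}


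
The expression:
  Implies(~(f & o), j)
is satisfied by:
  {f: True, j: True, o: True}
  {f: True, j: True, o: False}
  {j: True, o: True, f: False}
  {j: True, o: False, f: False}
  {f: True, o: True, j: False}


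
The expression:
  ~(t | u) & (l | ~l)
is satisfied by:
  {u: False, t: False}


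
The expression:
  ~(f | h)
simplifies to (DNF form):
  ~f & ~h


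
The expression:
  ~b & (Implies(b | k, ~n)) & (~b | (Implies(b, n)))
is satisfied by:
  {k: False, b: False, n: False}
  {n: True, k: False, b: False}
  {k: True, n: False, b: False}


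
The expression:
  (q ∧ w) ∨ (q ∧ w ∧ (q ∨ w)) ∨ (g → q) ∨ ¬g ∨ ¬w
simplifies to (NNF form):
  q ∨ ¬g ∨ ¬w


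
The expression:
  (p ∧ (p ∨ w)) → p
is always true.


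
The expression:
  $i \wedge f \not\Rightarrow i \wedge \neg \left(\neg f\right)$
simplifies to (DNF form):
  $\text{False}$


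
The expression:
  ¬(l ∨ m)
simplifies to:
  ¬l ∧ ¬m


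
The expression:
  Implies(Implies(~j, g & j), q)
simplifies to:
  q | ~j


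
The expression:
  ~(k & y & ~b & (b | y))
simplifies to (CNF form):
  b | ~k | ~y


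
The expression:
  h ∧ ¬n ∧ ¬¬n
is never true.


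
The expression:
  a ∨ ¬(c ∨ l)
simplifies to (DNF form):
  a ∨ (¬c ∧ ¬l)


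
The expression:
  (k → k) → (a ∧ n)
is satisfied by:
  {a: True, n: True}


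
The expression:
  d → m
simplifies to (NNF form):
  m ∨ ¬d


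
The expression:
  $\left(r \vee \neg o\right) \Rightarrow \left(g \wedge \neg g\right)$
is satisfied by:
  {o: True, r: False}


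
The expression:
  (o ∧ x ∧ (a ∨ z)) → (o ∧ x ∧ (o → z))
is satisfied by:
  {z: True, x: False, o: False, a: False}
  {z: False, x: False, o: False, a: False}
  {a: True, z: True, x: False, o: False}
  {a: True, z: False, x: False, o: False}
  {z: True, o: True, a: False, x: False}
  {o: True, a: False, x: False, z: False}
  {a: True, o: True, z: True, x: False}
  {a: True, o: True, z: False, x: False}
  {z: True, x: True, a: False, o: False}
  {x: True, a: False, o: False, z: False}
  {z: True, a: True, x: True, o: False}
  {a: True, x: True, z: False, o: False}
  {z: True, o: True, x: True, a: False}
  {o: True, x: True, a: False, z: False}
  {a: True, o: True, x: True, z: True}


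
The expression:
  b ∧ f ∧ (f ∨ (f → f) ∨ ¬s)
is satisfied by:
  {b: True, f: True}


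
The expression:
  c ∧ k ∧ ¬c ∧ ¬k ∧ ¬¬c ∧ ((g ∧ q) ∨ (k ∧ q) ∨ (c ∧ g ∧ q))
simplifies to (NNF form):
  False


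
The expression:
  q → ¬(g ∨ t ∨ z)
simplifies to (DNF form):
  (¬g ∧ ¬t ∧ ¬z) ∨ ¬q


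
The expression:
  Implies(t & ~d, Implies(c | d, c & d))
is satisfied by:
  {d: True, c: False, t: False}
  {c: False, t: False, d: False}
  {d: True, t: True, c: False}
  {t: True, c: False, d: False}
  {d: True, c: True, t: False}
  {c: True, d: False, t: False}
  {d: True, t: True, c: True}


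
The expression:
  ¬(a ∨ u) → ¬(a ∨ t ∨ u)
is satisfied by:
  {a: True, u: True, t: False}
  {a: True, u: False, t: False}
  {u: True, a: False, t: False}
  {a: False, u: False, t: False}
  {a: True, t: True, u: True}
  {a: True, t: True, u: False}
  {t: True, u: True, a: False}


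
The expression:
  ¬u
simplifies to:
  ¬u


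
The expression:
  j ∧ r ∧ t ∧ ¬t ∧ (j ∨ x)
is never true.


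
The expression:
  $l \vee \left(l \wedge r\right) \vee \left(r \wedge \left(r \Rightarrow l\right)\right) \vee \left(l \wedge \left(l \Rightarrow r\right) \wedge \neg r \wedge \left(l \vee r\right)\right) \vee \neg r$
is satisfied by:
  {l: True, r: False}
  {r: False, l: False}
  {r: True, l: True}


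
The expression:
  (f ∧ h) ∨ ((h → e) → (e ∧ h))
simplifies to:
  h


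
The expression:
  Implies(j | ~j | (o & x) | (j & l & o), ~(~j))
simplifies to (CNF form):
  j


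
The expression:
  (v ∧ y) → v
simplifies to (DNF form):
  True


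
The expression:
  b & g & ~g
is never true.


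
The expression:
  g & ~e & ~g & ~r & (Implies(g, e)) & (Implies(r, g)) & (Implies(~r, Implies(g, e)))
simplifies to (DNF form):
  False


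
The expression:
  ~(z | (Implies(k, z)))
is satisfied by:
  {k: True, z: False}


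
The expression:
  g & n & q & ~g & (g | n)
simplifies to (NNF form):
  False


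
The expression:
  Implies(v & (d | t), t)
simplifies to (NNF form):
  t | ~d | ~v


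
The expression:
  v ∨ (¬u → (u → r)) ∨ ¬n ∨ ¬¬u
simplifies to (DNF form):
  True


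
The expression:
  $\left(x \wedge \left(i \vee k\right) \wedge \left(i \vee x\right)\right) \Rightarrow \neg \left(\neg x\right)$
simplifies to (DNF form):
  $\text{True}$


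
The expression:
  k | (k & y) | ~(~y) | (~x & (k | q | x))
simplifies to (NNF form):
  k | y | (q & ~x)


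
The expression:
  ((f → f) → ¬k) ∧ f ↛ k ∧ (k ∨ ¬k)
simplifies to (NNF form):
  f ∧ ¬k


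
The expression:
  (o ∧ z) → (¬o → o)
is always true.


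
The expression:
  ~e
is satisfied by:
  {e: False}


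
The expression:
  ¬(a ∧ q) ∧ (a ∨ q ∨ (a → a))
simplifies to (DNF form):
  ¬a ∨ ¬q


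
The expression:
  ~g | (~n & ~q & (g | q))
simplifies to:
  ~g | (~n & ~q)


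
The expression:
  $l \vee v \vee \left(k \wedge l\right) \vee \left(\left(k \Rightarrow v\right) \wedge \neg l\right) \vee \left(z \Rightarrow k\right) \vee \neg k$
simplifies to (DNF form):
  $\text{True}$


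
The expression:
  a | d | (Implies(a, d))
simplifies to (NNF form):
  True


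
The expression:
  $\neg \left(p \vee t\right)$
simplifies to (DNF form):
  $\neg p \wedge \neg t$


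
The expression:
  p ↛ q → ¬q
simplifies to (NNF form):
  True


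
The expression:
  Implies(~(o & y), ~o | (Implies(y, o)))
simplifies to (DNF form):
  True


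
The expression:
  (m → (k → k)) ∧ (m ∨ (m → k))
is always true.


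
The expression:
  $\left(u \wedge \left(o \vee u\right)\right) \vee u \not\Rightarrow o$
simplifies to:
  $u$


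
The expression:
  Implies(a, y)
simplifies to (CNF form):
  y | ~a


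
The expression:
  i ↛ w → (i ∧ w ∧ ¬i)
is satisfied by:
  {w: True, i: False}
  {i: False, w: False}
  {i: True, w: True}


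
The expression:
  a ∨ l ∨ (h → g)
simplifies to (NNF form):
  a ∨ g ∨ l ∨ ¬h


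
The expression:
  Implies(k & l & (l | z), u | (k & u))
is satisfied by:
  {u: True, l: False, k: False}
  {l: False, k: False, u: False}
  {u: True, k: True, l: False}
  {k: True, l: False, u: False}
  {u: True, l: True, k: False}
  {l: True, u: False, k: False}
  {u: True, k: True, l: True}


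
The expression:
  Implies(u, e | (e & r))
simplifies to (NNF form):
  e | ~u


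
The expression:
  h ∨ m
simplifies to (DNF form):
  h ∨ m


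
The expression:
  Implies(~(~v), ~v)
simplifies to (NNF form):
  ~v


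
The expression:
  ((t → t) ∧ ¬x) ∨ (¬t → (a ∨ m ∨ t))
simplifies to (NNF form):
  a ∨ m ∨ t ∨ ¬x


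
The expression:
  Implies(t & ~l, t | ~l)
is always true.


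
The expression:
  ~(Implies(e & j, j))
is never true.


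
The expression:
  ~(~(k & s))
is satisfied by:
  {s: True, k: True}


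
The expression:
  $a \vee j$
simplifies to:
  $a \vee j$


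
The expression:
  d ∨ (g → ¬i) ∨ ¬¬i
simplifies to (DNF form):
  True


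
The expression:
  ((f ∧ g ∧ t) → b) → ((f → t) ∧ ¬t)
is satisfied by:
  {g: True, b: False, t: False, f: False}
  {g: False, b: False, t: False, f: False}
  {b: True, g: True, f: False, t: False}
  {b: True, f: False, g: False, t: False}
  {t: True, f: True, g: True, b: False}


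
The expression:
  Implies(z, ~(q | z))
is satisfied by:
  {z: False}


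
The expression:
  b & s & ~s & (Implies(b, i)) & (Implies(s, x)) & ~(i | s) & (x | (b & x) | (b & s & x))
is never true.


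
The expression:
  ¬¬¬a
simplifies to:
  ¬a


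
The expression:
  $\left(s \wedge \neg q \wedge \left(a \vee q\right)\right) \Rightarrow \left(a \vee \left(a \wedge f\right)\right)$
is always true.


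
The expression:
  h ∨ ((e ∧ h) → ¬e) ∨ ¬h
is always true.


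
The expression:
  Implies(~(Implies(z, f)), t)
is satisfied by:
  {t: True, f: True, z: False}
  {t: True, f: False, z: False}
  {f: True, t: False, z: False}
  {t: False, f: False, z: False}
  {t: True, z: True, f: True}
  {t: True, z: True, f: False}
  {z: True, f: True, t: False}


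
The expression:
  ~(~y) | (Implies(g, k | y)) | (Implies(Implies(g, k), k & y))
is always true.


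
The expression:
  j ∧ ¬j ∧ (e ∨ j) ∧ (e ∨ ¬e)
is never true.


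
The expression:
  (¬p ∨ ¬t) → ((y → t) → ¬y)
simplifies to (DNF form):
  p ∨ ¬t ∨ ¬y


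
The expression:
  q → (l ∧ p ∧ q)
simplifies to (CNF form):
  (l ∨ ¬q) ∧ (p ∨ ¬q)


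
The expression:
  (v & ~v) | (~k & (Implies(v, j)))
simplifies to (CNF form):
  ~k & (j | ~v)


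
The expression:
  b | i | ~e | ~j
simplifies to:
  b | i | ~e | ~j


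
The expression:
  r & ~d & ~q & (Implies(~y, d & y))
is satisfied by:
  {r: True, y: True, q: False, d: False}


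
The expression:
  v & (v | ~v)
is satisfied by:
  {v: True}


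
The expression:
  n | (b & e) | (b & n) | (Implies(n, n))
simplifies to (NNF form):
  True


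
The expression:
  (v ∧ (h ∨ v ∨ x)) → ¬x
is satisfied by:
  {v: False, x: False}
  {x: True, v: False}
  {v: True, x: False}


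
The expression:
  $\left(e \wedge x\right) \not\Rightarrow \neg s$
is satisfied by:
  {e: True, s: True, x: True}


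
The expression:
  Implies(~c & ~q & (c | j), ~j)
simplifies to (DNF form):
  c | q | ~j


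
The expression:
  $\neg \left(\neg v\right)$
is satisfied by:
  {v: True}


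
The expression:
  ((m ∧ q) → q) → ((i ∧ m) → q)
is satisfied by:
  {q: True, m: False, i: False}
  {m: False, i: False, q: False}
  {i: True, q: True, m: False}
  {i: True, m: False, q: False}
  {q: True, m: True, i: False}
  {m: True, q: False, i: False}
  {i: True, m: True, q: True}


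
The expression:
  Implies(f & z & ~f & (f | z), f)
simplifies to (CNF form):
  True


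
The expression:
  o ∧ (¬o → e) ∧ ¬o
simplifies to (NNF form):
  False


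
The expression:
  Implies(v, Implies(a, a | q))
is always true.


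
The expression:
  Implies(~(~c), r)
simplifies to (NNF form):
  r | ~c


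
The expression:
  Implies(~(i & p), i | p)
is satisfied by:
  {i: True, p: True}
  {i: True, p: False}
  {p: True, i: False}


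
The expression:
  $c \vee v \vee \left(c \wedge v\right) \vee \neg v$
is always true.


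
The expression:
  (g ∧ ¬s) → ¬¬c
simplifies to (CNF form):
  c ∨ s ∨ ¬g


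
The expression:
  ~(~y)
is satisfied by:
  {y: True}


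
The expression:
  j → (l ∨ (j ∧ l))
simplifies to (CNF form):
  l ∨ ¬j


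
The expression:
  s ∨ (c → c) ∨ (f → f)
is always true.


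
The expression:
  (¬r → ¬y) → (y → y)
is always true.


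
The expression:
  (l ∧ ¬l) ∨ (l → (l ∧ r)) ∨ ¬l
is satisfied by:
  {r: True, l: False}
  {l: False, r: False}
  {l: True, r: True}


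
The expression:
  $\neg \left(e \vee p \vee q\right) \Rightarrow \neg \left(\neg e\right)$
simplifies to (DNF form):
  $e \vee p \vee q$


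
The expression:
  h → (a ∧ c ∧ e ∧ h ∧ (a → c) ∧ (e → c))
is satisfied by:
  {c: True, a: True, e: True, h: False}
  {c: True, a: True, e: False, h: False}
  {c: True, e: True, a: False, h: False}
  {c: True, e: False, a: False, h: False}
  {a: True, e: True, c: False, h: False}
  {a: True, c: False, e: False, h: False}
  {a: False, e: True, c: False, h: False}
  {a: False, c: False, e: False, h: False}
  {c: True, h: True, a: True, e: True}


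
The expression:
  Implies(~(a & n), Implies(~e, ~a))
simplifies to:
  e | n | ~a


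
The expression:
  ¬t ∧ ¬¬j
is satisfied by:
  {j: True, t: False}


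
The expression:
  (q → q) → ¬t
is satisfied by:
  {t: False}


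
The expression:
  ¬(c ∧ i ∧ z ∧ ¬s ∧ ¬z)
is always true.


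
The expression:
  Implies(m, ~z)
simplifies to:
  ~m | ~z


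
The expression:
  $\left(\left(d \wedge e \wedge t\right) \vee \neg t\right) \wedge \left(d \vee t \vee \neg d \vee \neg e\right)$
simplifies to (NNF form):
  $\left(d \wedge e\right) \vee \neg t$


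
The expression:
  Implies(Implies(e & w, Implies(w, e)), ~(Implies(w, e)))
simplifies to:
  w & ~e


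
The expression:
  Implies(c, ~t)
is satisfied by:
  {c: False, t: False}
  {t: True, c: False}
  {c: True, t: False}


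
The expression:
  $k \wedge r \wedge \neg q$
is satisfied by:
  {r: True, k: True, q: False}


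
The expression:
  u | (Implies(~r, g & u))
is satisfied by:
  {r: True, u: True}
  {r: True, u: False}
  {u: True, r: False}


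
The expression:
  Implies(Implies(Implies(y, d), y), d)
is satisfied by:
  {d: True, y: False}
  {y: False, d: False}
  {y: True, d: True}


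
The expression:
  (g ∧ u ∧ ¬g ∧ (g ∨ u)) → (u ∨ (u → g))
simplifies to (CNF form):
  True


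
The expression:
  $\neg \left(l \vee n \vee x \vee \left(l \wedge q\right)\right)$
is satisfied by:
  {n: False, l: False, x: False}


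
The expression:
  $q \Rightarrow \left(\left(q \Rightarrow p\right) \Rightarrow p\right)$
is always true.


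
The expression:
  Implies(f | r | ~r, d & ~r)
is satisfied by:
  {d: True, r: False}


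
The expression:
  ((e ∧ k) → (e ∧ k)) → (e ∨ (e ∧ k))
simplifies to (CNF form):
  e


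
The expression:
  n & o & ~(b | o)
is never true.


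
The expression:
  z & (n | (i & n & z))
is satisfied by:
  {z: True, n: True}


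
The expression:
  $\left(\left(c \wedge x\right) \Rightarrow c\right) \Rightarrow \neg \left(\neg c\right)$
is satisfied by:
  {c: True}


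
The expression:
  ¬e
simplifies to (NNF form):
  ¬e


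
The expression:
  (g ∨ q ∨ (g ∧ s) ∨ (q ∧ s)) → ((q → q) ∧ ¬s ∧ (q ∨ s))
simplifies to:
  (q ∧ ¬s) ∨ (¬g ∧ ¬q)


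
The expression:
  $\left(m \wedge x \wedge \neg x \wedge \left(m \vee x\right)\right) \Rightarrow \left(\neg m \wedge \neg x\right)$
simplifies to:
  $\text{True}$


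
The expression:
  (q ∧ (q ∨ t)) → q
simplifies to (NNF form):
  True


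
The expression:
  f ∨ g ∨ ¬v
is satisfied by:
  {g: True, f: True, v: False}
  {g: True, f: False, v: False}
  {f: True, g: False, v: False}
  {g: False, f: False, v: False}
  {g: True, v: True, f: True}
  {g: True, v: True, f: False}
  {v: True, f: True, g: False}


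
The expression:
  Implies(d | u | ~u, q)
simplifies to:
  q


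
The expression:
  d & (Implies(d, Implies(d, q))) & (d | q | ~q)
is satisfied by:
  {d: True, q: True}


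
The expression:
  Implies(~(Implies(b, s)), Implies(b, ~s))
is always true.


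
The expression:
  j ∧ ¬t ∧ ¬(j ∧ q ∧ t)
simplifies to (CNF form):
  j ∧ ¬t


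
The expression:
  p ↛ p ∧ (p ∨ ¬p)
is never true.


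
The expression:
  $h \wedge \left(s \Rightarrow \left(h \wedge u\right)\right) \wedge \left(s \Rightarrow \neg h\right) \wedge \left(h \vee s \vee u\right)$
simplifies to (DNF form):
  $h \wedge \neg s$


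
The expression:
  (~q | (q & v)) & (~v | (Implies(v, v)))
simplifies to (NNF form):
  v | ~q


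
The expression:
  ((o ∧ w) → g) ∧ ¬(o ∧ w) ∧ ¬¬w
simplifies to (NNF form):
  w ∧ ¬o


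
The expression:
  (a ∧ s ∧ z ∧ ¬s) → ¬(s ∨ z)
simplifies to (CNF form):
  True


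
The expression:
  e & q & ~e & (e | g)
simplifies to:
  False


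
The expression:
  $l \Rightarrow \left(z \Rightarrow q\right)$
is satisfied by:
  {q: True, l: False, z: False}
  {l: False, z: False, q: False}
  {q: True, z: True, l: False}
  {z: True, l: False, q: False}
  {q: True, l: True, z: False}
  {l: True, q: False, z: False}
  {q: True, z: True, l: True}


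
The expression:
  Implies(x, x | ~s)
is always true.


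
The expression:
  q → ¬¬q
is always true.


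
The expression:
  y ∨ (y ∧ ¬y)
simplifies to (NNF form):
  y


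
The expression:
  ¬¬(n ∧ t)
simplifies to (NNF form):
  n ∧ t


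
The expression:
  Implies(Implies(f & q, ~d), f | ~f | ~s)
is always true.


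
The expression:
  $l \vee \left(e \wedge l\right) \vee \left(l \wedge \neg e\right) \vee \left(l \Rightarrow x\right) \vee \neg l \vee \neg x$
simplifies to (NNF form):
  $\text{True}$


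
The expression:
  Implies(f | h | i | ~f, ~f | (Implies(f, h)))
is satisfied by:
  {h: True, f: False}
  {f: False, h: False}
  {f: True, h: True}


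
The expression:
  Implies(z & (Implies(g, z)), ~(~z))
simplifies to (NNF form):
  True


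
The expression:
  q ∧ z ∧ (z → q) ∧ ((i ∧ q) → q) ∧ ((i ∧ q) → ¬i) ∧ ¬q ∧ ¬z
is never true.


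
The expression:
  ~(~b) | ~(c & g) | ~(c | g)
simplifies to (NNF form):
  b | ~c | ~g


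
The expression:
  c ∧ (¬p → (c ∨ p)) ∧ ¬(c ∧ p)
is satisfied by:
  {c: True, p: False}


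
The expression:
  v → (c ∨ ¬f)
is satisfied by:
  {c: True, v: False, f: False}
  {v: False, f: False, c: False}
  {f: True, c: True, v: False}
  {f: True, v: False, c: False}
  {c: True, v: True, f: False}
  {v: True, c: False, f: False}
  {f: True, v: True, c: True}


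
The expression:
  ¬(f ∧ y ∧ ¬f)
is always true.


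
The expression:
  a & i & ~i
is never true.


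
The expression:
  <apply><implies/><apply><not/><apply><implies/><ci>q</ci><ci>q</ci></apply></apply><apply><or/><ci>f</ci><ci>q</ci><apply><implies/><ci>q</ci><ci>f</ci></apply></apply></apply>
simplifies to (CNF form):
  <true/>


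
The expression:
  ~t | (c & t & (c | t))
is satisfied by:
  {c: True, t: False}
  {t: False, c: False}
  {t: True, c: True}


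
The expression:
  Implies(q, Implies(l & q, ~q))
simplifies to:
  ~l | ~q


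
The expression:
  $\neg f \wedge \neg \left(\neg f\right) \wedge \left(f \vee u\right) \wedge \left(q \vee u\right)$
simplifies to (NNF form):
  $\text{False}$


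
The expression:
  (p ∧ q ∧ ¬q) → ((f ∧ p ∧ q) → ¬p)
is always true.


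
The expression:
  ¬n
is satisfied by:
  {n: False}


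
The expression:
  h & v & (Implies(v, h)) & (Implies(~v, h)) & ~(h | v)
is never true.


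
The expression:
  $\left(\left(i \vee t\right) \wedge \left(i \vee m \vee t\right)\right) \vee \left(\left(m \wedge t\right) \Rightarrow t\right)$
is always true.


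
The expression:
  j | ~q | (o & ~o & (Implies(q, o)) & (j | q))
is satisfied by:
  {j: True, q: False}
  {q: False, j: False}
  {q: True, j: True}


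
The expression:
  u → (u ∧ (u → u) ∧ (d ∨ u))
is always true.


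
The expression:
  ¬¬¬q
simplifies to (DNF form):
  ¬q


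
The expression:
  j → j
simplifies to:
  True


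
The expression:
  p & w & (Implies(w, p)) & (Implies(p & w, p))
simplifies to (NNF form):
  p & w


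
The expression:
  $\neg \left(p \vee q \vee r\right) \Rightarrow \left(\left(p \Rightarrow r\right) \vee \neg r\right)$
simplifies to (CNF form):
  $\text{True}$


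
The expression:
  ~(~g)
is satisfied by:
  {g: True}


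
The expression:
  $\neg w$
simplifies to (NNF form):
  $\neg w$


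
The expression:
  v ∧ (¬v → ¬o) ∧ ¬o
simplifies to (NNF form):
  v ∧ ¬o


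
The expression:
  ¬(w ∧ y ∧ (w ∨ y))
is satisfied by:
  {w: False, y: False}
  {y: True, w: False}
  {w: True, y: False}


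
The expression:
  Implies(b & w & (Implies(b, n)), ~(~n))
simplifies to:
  True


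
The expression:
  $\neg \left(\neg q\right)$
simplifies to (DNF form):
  $q$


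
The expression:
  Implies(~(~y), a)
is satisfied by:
  {a: True, y: False}
  {y: False, a: False}
  {y: True, a: True}


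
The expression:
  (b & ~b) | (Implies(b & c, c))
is always true.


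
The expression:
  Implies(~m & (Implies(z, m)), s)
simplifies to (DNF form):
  m | s | z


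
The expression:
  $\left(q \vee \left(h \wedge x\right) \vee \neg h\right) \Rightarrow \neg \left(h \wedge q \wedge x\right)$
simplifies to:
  $\neg h \vee \neg q \vee \neg x$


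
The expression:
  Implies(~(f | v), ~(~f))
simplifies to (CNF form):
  f | v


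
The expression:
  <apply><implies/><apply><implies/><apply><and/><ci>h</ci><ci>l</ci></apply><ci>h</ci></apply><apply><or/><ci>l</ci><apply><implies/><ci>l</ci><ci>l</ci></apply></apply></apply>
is always true.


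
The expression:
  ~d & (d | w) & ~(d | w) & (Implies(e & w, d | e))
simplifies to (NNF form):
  False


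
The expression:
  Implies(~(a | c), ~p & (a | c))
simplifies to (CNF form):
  a | c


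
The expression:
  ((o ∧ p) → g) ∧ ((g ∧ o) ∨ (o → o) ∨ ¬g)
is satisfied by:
  {g: True, p: False, o: False}
  {p: False, o: False, g: False}
  {o: True, g: True, p: False}
  {o: True, p: False, g: False}
  {g: True, p: True, o: False}
  {p: True, g: False, o: False}
  {o: True, p: True, g: True}


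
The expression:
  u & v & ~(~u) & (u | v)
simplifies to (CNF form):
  u & v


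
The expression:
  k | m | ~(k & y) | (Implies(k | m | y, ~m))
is always true.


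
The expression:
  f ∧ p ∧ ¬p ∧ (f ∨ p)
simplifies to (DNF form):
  False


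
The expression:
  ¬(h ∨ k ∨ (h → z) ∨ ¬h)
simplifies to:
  False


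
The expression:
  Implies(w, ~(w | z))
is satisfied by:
  {w: False}


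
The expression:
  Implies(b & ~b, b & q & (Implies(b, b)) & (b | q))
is always true.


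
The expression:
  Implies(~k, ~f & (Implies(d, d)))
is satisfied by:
  {k: True, f: False}
  {f: False, k: False}
  {f: True, k: True}


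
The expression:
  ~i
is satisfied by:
  {i: False}


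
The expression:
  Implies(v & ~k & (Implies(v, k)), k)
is always true.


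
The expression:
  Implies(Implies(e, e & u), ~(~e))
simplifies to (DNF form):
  e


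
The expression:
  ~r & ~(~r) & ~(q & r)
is never true.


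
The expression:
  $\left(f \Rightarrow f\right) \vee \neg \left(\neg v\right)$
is always true.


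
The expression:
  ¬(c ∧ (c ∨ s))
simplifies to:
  ¬c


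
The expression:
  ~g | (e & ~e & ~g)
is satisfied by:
  {g: False}


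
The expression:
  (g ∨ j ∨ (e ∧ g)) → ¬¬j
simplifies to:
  j ∨ ¬g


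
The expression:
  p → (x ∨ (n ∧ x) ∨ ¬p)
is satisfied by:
  {x: True, p: False}
  {p: False, x: False}
  {p: True, x: True}


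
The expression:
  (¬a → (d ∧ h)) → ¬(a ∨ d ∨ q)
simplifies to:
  ¬a ∧ (¬d ∨ ¬h)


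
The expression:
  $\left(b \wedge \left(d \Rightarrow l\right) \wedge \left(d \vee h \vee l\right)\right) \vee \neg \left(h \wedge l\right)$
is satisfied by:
  {b: True, l: False, h: False}
  {l: False, h: False, b: False}
  {h: True, b: True, l: False}
  {h: True, l: False, b: False}
  {b: True, l: True, h: False}
  {l: True, b: False, h: False}
  {h: True, l: True, b: True}


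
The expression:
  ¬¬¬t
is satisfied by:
  {t: False}


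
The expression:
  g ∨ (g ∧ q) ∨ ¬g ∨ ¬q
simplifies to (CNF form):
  True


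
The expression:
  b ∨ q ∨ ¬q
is always true.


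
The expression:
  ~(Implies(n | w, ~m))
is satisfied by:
  {m: True, n: True, w: True}
  {m: True, n: True, w: False}
  {m: True, w: True, n: False}


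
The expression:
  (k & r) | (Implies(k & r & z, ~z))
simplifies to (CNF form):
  True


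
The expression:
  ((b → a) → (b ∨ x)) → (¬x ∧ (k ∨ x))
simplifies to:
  ¬x ∧ (k ∨ ¬b)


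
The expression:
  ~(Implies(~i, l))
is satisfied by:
  {i: False, l: False}


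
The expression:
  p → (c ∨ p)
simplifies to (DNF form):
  True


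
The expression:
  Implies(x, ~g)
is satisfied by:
  {g: False, x: False}
  {x: True, g: False}
  {g: True, x: False}


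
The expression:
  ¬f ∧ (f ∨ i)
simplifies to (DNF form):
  i ∧ ¬f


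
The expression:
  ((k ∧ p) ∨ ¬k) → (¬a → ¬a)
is always true.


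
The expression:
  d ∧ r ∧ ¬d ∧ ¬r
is never true.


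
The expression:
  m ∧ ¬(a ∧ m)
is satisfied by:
  {m: True, a: False}


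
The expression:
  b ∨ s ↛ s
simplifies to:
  b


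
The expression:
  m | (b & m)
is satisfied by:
  {m: True}


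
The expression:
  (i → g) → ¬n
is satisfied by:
  {i: True, g: False, n: False}
  {g: False, n: False, i: False}
  {i: True, g: True, n: False}
  {g: True, i: False, n: False}
  {n: True, i: True, g: False}


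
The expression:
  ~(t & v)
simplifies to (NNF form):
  ~t | ~v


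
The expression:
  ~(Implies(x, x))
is never true.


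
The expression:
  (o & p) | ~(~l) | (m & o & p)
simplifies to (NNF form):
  l | (o & p)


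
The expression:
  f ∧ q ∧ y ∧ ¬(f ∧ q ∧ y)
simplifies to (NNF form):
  False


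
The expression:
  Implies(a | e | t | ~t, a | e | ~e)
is always true.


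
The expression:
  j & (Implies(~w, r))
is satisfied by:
  {r: True, w: True, j: True}
  {r: True, j: True, w: False}
  {w: True, j: True, r: False}


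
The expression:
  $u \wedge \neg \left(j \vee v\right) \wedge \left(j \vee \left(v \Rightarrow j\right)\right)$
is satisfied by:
  {u: True, v: False, j: False}


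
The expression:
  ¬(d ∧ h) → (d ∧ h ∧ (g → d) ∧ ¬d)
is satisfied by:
  {h: True, d: True}


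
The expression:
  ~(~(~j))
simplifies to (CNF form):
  ~j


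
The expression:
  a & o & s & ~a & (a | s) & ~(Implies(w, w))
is never true.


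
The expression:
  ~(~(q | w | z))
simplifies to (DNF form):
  q | w | z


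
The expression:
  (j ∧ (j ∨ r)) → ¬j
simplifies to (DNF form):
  ¬j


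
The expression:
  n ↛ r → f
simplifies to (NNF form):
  f ∨ r ∨ ¬n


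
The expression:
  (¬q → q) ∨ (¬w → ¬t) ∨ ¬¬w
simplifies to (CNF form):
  q ∨ w ∨ ¬t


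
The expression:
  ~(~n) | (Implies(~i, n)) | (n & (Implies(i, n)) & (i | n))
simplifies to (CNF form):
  i | n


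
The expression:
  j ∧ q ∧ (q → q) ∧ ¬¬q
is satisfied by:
  {j: True, q: True}


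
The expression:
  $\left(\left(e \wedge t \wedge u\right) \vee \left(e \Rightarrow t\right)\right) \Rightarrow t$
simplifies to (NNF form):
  $e \vee t$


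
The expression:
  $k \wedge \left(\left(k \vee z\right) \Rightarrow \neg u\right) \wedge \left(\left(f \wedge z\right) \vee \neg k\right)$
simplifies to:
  $f \wedge k \wedge z \wedge \neg u$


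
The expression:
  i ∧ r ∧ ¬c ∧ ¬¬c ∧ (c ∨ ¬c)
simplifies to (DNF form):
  False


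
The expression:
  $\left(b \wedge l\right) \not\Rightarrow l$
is never true.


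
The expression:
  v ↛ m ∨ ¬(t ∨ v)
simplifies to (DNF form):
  (v ∧ ¬m) ∨ (¬t ∧ ¬v)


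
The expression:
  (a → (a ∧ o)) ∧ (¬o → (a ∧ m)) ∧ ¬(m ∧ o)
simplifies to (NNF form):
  o ∧ ¬m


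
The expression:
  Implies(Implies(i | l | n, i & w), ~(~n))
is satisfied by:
  {n: True, l: True, w: False, i: False}
  {n: True, w: False, l: False, i: False}
  {i: True, n: True, l: True, w: False}
  {i: True, n: True, w: False, l: False}
  {n: True, l: True, w: True, i: False}
  {n: True, w: True, l: False, i: False}
  {n: True, i: True, w: True, l: True}
  {n: True, i: True, w: True, l: False}
  {l: True, i: False, w: False, n: False}
  {l: True, i: True, w: False, n: False}
  {i: True, w: False, l: False, n: False}
  {l: True, w: True, i: False, n: False}


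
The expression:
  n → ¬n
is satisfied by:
  {n: False}


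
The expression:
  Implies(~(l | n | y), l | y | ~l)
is always true.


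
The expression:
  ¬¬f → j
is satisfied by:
  {j: True, f: False}
  {f: False, j: False}
  {f: True, j: True}


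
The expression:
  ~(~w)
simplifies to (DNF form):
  w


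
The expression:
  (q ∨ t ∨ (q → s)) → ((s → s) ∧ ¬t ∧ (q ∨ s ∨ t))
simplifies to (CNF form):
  ¬t ∧ (q ∨ s)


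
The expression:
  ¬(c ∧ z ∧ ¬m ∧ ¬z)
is always true.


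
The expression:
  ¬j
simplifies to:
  ¬j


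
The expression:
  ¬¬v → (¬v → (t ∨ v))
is always true.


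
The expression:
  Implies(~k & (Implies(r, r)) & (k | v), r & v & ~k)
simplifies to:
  k | r | ~v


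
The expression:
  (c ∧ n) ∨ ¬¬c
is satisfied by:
  {c: True}


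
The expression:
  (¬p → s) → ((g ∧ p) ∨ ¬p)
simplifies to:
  g ∨ ¬p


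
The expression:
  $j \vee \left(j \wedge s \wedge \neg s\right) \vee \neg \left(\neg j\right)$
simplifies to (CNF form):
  $j$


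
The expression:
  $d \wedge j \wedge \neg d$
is never true.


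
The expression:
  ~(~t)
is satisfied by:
  {t: True}
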